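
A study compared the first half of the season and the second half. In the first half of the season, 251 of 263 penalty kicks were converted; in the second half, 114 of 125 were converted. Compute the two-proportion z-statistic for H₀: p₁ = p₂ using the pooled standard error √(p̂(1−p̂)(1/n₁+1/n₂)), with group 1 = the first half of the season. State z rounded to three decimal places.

Sample proportions: p̂₁ = 251/263 = 0.95437 and p̂₂ = 114/125 = 0.91200.
Pooled p̂ = (251+114)/(263+125) = 365/388 = 0.94072.
Pooled SE = √[0.0557644·0.01180228] ≈ 0.025654.
z = 0.04237/0.025654 = 1.652.

z = 1.652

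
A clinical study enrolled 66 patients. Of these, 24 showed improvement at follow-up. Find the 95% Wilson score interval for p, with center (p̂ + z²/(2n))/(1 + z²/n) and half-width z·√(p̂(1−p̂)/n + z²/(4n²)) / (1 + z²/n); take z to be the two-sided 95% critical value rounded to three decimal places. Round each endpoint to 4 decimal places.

p̂ = 24/66 = 0.36364; z = 1.960, so z² = 3.841600.
Denominator 1 + z²/n = 1 + 3.841600/66 = 1.058206.
Adjusted center: (0.36364 + z²/(2n))/1.058206 = 0.37114.
Radicand: p̂(1−p̂)/n + z²/(4n²) = 0.003506136 + 0.000220478 = 0.003726614.
Half-width = 1.960·√0.003726614/1.058206 = 0.11307.
Interval: 0.37114 ± 0.11307 → (0.2581, 0.4842).

(0.2581, 0.4842)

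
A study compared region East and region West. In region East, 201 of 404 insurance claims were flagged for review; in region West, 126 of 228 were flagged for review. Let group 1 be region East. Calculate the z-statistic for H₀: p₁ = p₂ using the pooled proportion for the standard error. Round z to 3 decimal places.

Sample proportions: p̂₁ = 201/404 = 0.49752 and p̂₂ = 126/228 = 0.55263.
Pooling: p̂ = 327/632 = 0.51741.
Pooled SE = √[0.2496971·0.00686121] ≈ 0.041391.
z = -0.05511/0.041391 = -1.331.

z = -1.331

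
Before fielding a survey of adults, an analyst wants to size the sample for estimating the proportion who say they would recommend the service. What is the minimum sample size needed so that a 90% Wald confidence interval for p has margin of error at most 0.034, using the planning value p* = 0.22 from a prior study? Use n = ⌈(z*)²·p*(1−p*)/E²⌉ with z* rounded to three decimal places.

n = 402

z* = 1.645 at the 90% level.
p*(1−p*) = 0.22·0.78 = 0.1716.
(z*)²·p*(1−p*)/E² = 2.706025·0.1716/0.001156 = 401.690.
Rounding up, n = 402.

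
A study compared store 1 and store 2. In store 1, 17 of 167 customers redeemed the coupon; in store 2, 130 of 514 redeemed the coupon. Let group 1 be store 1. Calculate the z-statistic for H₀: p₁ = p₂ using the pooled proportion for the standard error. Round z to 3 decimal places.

z = -4.124

p̂₁ = 17/167 = 0.10180, p̂₂ = 130/514 = 0.25292.
Pooling: p̂ = 147/681 = 0.21586.
Pooled SE = √[0.1692639·0.00793355] ≈ 0.036645.
z = -0.15112/0.036645 = -4.124.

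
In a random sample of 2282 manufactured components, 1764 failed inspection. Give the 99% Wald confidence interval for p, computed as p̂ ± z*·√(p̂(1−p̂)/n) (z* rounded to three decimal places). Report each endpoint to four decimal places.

Sample proportion p̂ = 1764/2282 = 0.77301.
SE(p̂) = √(0.77301·0.22699/2282) = 0.008769.
The 99% critical value is z* = 2.576.
Margin of error: 2.576 × 0.008769 = 0.02259.
So the interval runs from 0.7504 to 0.7956.

(0.7504, 0.7956)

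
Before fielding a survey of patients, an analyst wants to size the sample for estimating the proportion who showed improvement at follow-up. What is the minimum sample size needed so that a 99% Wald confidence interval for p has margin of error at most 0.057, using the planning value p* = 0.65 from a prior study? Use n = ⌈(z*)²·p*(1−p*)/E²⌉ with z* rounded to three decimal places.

For 99% confidence, z* = 2.576.
p*(1−p*) = 0.2275.
(z*)²·p*(1−p*)/E² = 6.635776·0.2275/0.003249 = 464.647.
⌈464.647⌉ = 465.

n = 465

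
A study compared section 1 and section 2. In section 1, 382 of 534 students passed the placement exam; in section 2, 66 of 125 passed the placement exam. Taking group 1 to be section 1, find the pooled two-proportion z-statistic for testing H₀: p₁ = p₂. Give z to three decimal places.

Sample proportions: p̂₁ = 382/534 = 0.71536 and p̂₂ = 66/125 = 0.52800.
Pooling: p̂ = 448/659 = 0.67982.
SE = √[p̂(1−p̂)(1/n₁+1/n₂)] = √[0.67982·0.32018·(1/534+1/125)] ≈ 0.046357.
z = 0.18736/0.046357 = 4.042.

z = 4.042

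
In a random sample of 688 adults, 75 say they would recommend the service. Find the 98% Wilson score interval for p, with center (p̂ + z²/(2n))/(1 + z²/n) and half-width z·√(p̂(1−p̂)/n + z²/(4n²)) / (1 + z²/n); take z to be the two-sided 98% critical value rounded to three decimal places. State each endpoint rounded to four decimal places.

Here p̂ = 75/688 = 0.10901 and z = 2.326 (z² = 5.410276).
1 + z²/n = 1.007864.
Adjusted center: (0.10901 + z²/(2n))/1.007864 = 0.11206.
Radicand: p̂(1−p̂)/n + z²/(4n²) = 0.000141175 + 0.000002857 = 0.000144032.
Half-width = 2.326·√0.000144032/1.007864 = 0.02770.
Interval: 0.11206 ± 0.02770 → (0.0844, 0.1398).

(0.0844, 0.1398)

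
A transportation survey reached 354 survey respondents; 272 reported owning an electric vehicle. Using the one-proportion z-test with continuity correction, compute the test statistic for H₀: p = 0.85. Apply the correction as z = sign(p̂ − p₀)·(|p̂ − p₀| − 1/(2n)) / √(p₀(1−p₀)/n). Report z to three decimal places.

z = -4.227

The sample proportion is 272/354 = 0.76836. p̂ − p₀ = -0.081638.
1/(2n) = 0.001412.
Corrected numerator: |-0.081638| − 0.001412 = 0.080226.
Under H₀, SE = √(p₀(1−p₀)/n) = √(0.85·0.15/354) = √0.000360169 = 0.018978.
z = −0.080226/0.018978 = -4.227.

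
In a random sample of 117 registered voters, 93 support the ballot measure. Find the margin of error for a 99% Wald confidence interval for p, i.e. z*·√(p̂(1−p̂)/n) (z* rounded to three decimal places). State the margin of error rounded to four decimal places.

ME = 0.0962

Sample proportion p̂ = 93/117 = 0.79487.
Standard error of p̂: √(0.163051/117) = √0.001393595 = 0.037331.
For 99% confidence, z* = 2.576.
ME = 2.576·0.037331 = 0.0962.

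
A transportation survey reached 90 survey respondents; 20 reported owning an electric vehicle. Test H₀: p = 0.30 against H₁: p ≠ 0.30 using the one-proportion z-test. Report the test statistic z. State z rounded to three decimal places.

p̂ = 20/90 = 0.22222.
Null standard error: √(0.30·0.70/90) = √0.002333333 = 0.048305.
z = (0.22222 − 0.30)/0.048305 = -0.07778/0.048305 = -1.610.

z = -1.610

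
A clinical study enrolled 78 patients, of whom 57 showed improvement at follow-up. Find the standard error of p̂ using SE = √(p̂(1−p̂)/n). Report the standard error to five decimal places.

p̂ = 57/78 = 0.73077.
p̂(1−p̂) = 0.73077·0.26923 = 0.196745.
SE = √(0.196745/78) = √0.002522372 = 0.05022.

SE = 0.05022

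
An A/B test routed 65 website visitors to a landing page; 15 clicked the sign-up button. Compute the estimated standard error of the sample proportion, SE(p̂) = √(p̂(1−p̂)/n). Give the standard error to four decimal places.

Sample proportion p̂ = 15/65 = 0.23077.
p̂(1−p̂) = 0.23077·0.76923 = 0.177515.
SE = √(0.177515/65) = 0.0523.

SE = 0.0523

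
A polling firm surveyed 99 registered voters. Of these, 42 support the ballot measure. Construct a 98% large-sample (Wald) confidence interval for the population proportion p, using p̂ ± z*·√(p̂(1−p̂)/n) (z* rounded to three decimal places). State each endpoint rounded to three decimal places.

(0.309, 0.540)

p̂ = 42/99 = 0.42424.
Standard error of p̂: √(0.244261/99) = √0.002467281 = 0.049672.
For 98% confidence, z* = 2.326.
Margin = 2.326·0.049672 = 0.11554.
Interval: 0.42424 ± 0.11554 → (0.309, 0.540).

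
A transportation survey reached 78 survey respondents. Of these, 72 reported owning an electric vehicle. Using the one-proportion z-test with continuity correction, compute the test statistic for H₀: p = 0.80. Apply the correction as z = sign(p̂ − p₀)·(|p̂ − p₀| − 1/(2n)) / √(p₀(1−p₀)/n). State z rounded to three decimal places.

z = 2.576

With x = 72 successes in n = 78, p̂ = 0.92308. p̂ − p₀ = 0.123077.
1/(2n) = 0.006410.
Corrected numerator: |0.123077| − 0.006410 = 0.116667.
Under H₀, SE = √(p₀(1−p₀)/n) = √(0.80·0.20/78) = √0.002051282 = 0.045291.
z = (+)0.116667/0.045291 = 2.576.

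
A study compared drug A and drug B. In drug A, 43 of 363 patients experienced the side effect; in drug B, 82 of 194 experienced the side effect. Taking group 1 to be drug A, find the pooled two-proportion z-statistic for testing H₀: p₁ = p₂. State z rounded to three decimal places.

Sample proportions: p̂₁ = 43/363 = 0.11846 and p̂₂ = 82/194 = 0.42268.
Pooling: p̂ = 125/557 = 0.22442.
SE = √[p̂(1−p̂)(1/n₁+1/n₂)] = √[0.22442·0.77558·(1/363+1/194)] ≈ 0.037104.
z = -0.30422/0.037104 = -8.199.

z = -8.199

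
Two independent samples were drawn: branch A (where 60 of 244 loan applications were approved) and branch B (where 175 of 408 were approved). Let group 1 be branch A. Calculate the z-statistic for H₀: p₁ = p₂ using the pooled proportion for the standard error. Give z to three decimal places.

p̂₁ = 60/244 = 0.24590, p̂₂ = 175/408 = 0.42892.
Pooling: p̂ = 235/652 = 0.36043.
SE = √[p̂(1−p̂)(1/n₁+1/n₂)] = √[0.36043·0.63957·(1/244+1/408)] ≈ 0.038856.
z = -0.18302/0.038856 = -4.710.

z = -4.710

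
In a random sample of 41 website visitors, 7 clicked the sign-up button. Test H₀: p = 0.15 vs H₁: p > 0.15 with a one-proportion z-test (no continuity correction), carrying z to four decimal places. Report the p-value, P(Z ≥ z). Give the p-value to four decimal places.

With x = 7 successes in n = 41, p̂ = 0.17073.
Under H₀, SE = √(p₀(1−p₀)/n) = √(0.15·0.85/41) = √0.003109756 = 0.055765.
z = (p̂ − p₀)/SE = (7/41 − 0.15)/0.055765 ≈ 0.3718.
p-value = P(Z ≥ z) with z = 0.3718 → 0.3550.

p-value = 0.3550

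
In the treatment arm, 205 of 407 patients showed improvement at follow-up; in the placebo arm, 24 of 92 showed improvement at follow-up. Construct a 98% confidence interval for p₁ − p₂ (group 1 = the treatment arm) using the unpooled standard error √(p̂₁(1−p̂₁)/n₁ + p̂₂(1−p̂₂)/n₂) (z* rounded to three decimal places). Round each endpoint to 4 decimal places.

(0.1217, 0.3639)

p̂₁ = 205/407 = 0.50369, p̂₂ = 24/92 = 0.26087; p̂₁ − p̂₂ = 0.24282.
Unpooled SE = √(p̂₁(1−p̂₁)/n₁ + p̂₂(1−p̂₂)/n₂) = √(0.000614217 + 0.002095833) = 0.052058.
z* = 2.326 at the 98% level. Margin = 2.326·0.052058 = 0.12109.
CI: 0.24282 ± 0.12109 = (0.1217, 0.3639).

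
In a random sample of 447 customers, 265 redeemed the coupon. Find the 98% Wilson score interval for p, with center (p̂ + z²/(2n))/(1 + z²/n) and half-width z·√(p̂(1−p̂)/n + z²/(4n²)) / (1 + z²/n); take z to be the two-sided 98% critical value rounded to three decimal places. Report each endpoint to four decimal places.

p̂ = 265/447 = 0.59284; z = 2.326, so z² = 5.410276.
Denominator 1 + z²/n = 1 + 5.410276/447 = 1.012104.
Adjusted center: (0.59284 + z²/(2n))/1.012104 = 0.59173.
Radicand: p̂(1−p̂)/n + z²/(4n²) = 0.000540001 + 0.000006769 = 0.000546770.
Half-width = z·√(radicand)/denom = 2.326·0.023383/1.012104 = 0.05374.
Interval: 0.59173 ± 0.05374 → (0.5380, 0.6455).

(0.5380, 0.6455)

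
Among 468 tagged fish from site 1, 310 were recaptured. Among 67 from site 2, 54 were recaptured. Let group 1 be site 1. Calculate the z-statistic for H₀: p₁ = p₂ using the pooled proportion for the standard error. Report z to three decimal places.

Sample proportions: p̂₁ = 310/468 = 0.66239 and p̂₂ = 54/67 = 0.80597.
Pooled p̂ = (310+54)/(468+67) = 364/535 = 0.68037.
SE = √[p̂(1−p̂)(1/n₁+1/n₂)] = √[0.68037·0.31963·(1/468+1/67)] ≈ 0.060913.
z = (p̂₁ − p̂₂)/SE = (0.66239 − 0.80597)/0.060913 = -0.14358/0.060913 = -2.357.

z = -2.357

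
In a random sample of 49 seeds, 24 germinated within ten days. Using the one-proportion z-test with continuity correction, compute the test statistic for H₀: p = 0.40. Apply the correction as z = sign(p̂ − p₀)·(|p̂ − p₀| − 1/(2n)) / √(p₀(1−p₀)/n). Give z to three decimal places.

With x = 24 successes in n = 49, p̂ = 0.48980. p̂ − p₀ = 0.089796.
1/(2n) = 0.010204.
Corrected numerator: |0.089796| − 0.010204 = 0.079592.
Null standard error: √(0.40·0.60/49) = √0.004897959 = 0.069985.
z = (+)0.079592/0.069985 = 1.137.

z = 1.137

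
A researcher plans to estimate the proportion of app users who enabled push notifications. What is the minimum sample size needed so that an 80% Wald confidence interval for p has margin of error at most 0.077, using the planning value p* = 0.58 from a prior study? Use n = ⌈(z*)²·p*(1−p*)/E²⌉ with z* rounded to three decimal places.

For 80% confidence, z* = 1.282.
p*(1−p*) = 0.58·0.42 = 0.2436.
(z*)²·p*(1−p*)/E² = 1.643524·0.2436/0.005929 = 67.526.
Rounding up, n = 68.

n = 68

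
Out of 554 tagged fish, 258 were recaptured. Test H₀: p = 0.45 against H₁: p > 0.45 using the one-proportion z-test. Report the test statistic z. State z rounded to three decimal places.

Sample proportion p̂ = 258/554 = 0.46570.
Null standard error: √(0.45·0.55/554) = √0.000446751 = 0.021136.
z = (0.46570 − 0.45)/0.021136 = 0.01570/0.021136 = 0.743.

z = 0.743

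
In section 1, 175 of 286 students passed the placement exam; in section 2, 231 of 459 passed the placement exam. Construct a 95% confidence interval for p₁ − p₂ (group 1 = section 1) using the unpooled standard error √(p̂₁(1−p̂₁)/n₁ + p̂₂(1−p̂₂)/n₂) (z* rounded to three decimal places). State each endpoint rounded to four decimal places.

(0.0359, 0.1813)

p̂₁ = 0.61189, p̂₂ = 0.50327, so the observed difference is 0.10862.
Unpooled SE = √(p̂₁(1−p̂₁)/n₁ + p̂₂(1−p̂₂)/n₂) = √(0.000830353 + 0.000544639) = 0.037081.
z* = 1.960 at the 95% level. Margin = 1.960·0.037081 = 0.07268.
CI: 0.10862 ± 0.07268 = (0.0359, 0.1813).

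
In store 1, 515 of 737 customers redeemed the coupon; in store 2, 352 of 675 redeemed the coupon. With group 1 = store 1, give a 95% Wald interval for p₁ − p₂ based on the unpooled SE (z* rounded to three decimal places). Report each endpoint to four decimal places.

p̂₁ = 0.69878, p̂₂ = 0.52148, so the observed difference is 0.17730.
SE = √(0.000285600 + 0.000369687) = √0.000655287 = 0.025599.
The 95% critical value is z* = 1.960. Margin of error = 0.05017.
So the interval runs from 0.1271 to 0.2275.

(0.1271, 0.2275)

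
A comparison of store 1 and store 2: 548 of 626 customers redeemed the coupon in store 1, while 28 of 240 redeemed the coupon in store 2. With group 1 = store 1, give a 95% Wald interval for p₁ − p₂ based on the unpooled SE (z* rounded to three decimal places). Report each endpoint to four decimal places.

(0.7106, 0.8069)

p̂₁ = 0.87540, p̂₂ = 0.11667, so the observed difference is 0.75873.
SE = √(0.000174242 + 0.000429398) = √0.000603640 = 0.024569.
The 95% critical value is z* = 1.960. Margin = 1.960·0.024569 = 0.04816.
CI: 0.75873 ± 0.04816 = (0.7106, 0.8069).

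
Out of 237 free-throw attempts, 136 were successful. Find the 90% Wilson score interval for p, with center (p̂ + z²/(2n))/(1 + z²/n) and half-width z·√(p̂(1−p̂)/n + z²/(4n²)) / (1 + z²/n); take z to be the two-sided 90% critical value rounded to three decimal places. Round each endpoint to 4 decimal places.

(0.5205, 0.6256)

p̂ = 136/237 = 0.57384; z = 1.645, so z² = 2.706025.
Denominator 1 + z²/n = 1 + 2.706025/237 = 1.011418.
Center = (0.57384 + 0.005709)/1.011418 = 0.57301.
Radicand: p̂(1−p̂)/n + z²/(4n²) = 0.001031847 + 0.000012044 = 0.001043891.
Half-width = 1.645·√0.001043891/1.011418 = 0.05255.
So the interval runs from 0.5205 to 0.6256.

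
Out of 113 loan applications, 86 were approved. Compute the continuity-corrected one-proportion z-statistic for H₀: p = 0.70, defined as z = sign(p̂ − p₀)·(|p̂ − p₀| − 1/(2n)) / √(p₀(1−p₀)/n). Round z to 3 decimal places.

The sample proportion is 86/113 = 0.76106. p̂ − p₀ = 0.061062.
Continuity correction 1/(2n) = 1/226 = 0.004425.
Corrected numerator: |0.061062| − 0.004425 = 0.056637.
SE₀ = √(0.70·0.30/113) = 0.043109.
z = +0.056637/0.043109 = 1.314.

z = 1.314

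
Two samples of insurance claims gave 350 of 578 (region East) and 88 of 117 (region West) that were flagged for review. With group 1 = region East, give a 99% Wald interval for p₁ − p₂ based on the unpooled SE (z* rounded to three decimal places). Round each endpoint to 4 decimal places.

(-0.2620, -0.0312)

p̂₁ = 350/578 = 0.60554, p̂₂ = 88/117 = 0.75214; p̂₁ − p̂₂ = -0.14660.
SE = √(0.000413256 + 0.001593394) = √0.002006650 = 0.044796.
For 99% confidence, z* = 2.576. Margin of error = 0.11539.
CI: -0.14660 ± 0.11539 = (-0.2620, -0.0312).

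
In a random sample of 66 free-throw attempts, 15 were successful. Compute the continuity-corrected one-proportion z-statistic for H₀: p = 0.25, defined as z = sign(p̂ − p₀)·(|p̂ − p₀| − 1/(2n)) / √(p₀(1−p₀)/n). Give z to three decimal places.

With x = 15 successes in n = 66, p̂ = 0.22727. p̂ − p₀ = -0.022727.
1/(2n) = 0.007576.
Corrected numerator: |-0.022727| − 0.007576 = 0.015151.
Under H₀, SE = √(p₀(1−p₀)/n) = √(0.25·0.75/66) = √0.002840909 = 0.053300.
z = (−)0.015151/0.053300 = -0.284.

z = -0.284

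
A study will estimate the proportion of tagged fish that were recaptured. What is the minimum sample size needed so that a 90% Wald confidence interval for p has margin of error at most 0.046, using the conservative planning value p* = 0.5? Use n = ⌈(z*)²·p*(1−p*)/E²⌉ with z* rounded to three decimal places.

n = 320

z* = 1.645 at the 90% level.
p*(1−p*) = 0.50·0.50 = 0.2500.
(z*)²·p*(1−p*)/E² = 2.706025·0.2500/0.002116 = 319.710.
⌈319.710⌉ = 320.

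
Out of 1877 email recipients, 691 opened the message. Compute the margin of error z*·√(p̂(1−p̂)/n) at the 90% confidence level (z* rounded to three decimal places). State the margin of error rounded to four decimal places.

With x = 691 successes in n = 1877, p̂ = 0.36814.
SE(p̂) = √(0.36814·0.63186/1877) = 0.011132.
The 90% critical value is z* = 1.645.
ME = 1.645·0.011132 = 0.0183.

ME = 0.0183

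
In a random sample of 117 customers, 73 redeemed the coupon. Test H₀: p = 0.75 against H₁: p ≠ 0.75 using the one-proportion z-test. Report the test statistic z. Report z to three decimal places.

z = -3.149

With x = 73 successes in n = 117, p̂ = 0.62393.
SE₀ = √(0.75·0.25/117) = 0.040032.
Test statistic: z = -0.12607/0.040032 = -3.149.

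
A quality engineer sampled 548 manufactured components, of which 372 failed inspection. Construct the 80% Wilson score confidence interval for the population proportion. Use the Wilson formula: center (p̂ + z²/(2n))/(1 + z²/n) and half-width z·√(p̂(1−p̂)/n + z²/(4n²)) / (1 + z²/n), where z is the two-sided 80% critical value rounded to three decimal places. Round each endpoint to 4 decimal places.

(0.6528, 0.7038)

p̂ = 372/548 = 0.67883; z = 1.282, so z² = 1.643524.
Denominator 1 + z²/n = 1 + 1.643524/548 = 1.002999.
Adjusted center: (0.67883 + z²/(2n))/1.002999 = 0.67830.
Radicand: p̂(1−p̂)/n + z²/(4n²) = 0.000397845 + 0.000001368 = 0.000399213.
Half-width = z·√(radicand)/denom = 1.282·0.019980/1.002999 = 0.02554.
So the interval runs from 0.6528 to 0.7038.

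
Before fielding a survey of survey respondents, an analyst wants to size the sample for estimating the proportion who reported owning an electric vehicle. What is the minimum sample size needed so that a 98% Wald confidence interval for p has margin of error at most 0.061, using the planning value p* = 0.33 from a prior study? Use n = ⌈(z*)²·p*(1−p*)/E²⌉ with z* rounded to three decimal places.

n = 322

For 98% confidence, z* = 2.326.
p*(1−p*) = 0.33·0.67 = 0.2211.
Required n before rounding: 5.410276 × 0.2211 / 0.061² = 321.476.
⌈321.476⌉ = 322.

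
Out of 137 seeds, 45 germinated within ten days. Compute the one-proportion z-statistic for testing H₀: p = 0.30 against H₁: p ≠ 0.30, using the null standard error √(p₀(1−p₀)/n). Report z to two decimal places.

Sample proportion p̂ = 45/137 = 0.32847.
SE₀ = √(0.30·0.70/137) = 0.039152.
Test statistic: z = 0.02847/0.039152 = 0.73.

z = 0.73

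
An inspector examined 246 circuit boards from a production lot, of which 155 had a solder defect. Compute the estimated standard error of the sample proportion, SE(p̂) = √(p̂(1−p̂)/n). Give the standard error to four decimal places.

SE = 0.0308

With x = 155 successes in n = 246, p̂ = 0.63008.
p̂(1−p̂) = 0.233079.
Dividing by n and taking the root: √0.000947476 = 0.0308.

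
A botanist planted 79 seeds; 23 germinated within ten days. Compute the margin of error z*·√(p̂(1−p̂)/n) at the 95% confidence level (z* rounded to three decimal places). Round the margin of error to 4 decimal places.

The sample proportion is 23/79 = 0.29114.
SE(p̂) = √(0.29114·0.70886/79) = 0.051111.
For 95% confidence, z* = 1.960.
So ME = 0.1002.

ME = 0.1002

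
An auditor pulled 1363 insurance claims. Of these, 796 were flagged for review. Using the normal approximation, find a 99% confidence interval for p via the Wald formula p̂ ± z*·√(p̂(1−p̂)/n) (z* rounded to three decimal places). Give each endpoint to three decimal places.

With x = 796 successes in n = 1363, p̂ = 0.58401.
SE(p̂) = √(0.58401·0.41599/1363) = 0.013351.
For 99% confidence, z* = 2.576.
Margin = 2.576·0.013351 = 0.03439.
CI: 0.58401 ± 0.03439 = (0.550, 0.618).

(0.550, 0.618)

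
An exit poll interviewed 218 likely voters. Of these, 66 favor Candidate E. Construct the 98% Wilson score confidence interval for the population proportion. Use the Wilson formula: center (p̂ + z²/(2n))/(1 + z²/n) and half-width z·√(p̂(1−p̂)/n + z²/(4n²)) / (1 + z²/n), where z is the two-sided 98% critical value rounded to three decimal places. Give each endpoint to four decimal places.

p̂ = 66/218 = 0.30275; z = 2.326, so z² = 5.410276.
1 + z²/n = 1.024818.
Adjusted center: (0.30275 + z²/(2n))/1.024818 = 0.30753.
Radicand: p̂(1−p̂)/n + z²/(4n²) = 0.000968318 + 0.000028461 = 0.000996779.
Half-width = 2.326·√0.000996779/1.024818 = 0.07166.
Interval: 0.30753 ± 0.07166 → (0.2359, 0.3792).

(0.2359, 0.3792)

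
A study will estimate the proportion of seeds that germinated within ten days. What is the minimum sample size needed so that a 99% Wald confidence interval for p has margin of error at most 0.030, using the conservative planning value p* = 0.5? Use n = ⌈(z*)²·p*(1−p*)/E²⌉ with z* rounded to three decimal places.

n = 1844

The 99% critical value is z* = 2.576.
p*(1−p*) = 0.50·0.50 = 0.2500.
Required n before rounding: 6.635776 × 0.2500 / 0.030² = 1843.271.
⌈1843.271⌉ = 1844.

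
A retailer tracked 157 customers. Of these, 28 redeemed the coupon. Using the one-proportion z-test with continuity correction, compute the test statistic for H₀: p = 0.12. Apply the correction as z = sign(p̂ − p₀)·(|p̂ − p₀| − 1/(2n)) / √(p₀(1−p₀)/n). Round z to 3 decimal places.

z = 2.127

p̂ = 28/157 = 0.17834. p̂ − p₀ = 0.058344.
Continuity correction 1/(2n) = 1/314 = 0.003185.
Corrected numerator: |0.058344| − 0.003185 = 0.055159.
Under H₀, SE = √(p₀(1−p₀)/n) = √(0.12·0.88/157) = √0.000672611 = 0.025935.
z = (+)0.055159/0.025935 = 2.127.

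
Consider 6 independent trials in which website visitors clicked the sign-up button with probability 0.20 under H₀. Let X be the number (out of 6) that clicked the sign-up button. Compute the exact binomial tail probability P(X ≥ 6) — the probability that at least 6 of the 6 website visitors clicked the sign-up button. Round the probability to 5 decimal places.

X is binomial with n = 6 and p = 0.20.
P(X ≥ 6) = C(6,6)·0.20^6·0.80^0.
= 0.000064 = 0.00006.

P = 0.00006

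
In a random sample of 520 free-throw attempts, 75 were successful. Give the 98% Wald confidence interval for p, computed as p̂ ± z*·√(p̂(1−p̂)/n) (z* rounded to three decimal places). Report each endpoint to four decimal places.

(0.1084, 0.1801)

With x = 75 successes in n = 520, p̂ = 0.14423.
SE = √(p̂(1−p̂)/n) = √(0.123428/520) = 0.015407.
For 98% confidence, z* = 2.326.
Margin = 2.326·0.015407 = 0.03584.
So the interval runs from 0.1084 to 0.1801.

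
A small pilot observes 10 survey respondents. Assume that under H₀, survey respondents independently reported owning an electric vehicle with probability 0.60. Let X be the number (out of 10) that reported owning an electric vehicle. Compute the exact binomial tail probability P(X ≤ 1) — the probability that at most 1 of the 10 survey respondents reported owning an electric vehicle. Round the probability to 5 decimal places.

P = 0.00168

X is binomial with n = 10 and p = 0.60.
P(X ≤ 1) = C(10,0)·0.60^0·0.40^10 + C(10,1)·0.60^1·0.40^9.
= 0.000105 + 0.001573 = 0.00168.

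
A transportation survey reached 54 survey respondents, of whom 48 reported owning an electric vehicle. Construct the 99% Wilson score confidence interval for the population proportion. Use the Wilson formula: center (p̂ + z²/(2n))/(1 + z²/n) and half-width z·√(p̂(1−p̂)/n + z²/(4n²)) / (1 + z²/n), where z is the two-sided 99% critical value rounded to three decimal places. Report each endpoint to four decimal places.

(0.7340, 0.9587)

p̂ = 48/54 = 0.88889; z = 2.576, so z² = 6.635776.
Denominator 1 + z²/n = 1 + 6.635776/54 = 1.122885.
Adjusted center: (0.88889 + z²/(2n))/1.122885 = 0.84633.
Radicand: p̂(1−p̂)/n + z²/(4n²) = 0.001828989 + 0.000568911 = 0.002397900.
Half-width = z·√(radicand)/denom = 2.576·0.048968/1.122885 = 0.11234.
Interval: 0.84633 ± 0.11234 → (0.7340, 0.9587).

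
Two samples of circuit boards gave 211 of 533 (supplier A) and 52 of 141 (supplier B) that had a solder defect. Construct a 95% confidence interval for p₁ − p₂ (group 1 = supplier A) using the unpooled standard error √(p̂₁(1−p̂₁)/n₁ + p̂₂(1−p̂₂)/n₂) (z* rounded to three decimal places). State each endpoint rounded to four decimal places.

(-0.0627, 0.1169)

p̂₁ = 211/533 = 0.39587, p̂₂ = 52/141 = 0.36879; p̂₁ − p̂₂ = 0.02708.
Unpooled SE = √(p̂₁(1−p̂₁)/n₁ + p̂₂(1−p̂₂)/n₂) = √(0.000448701 + 0.001650958) = 0.045822.
The 95% critical value is z* = 1.960. Margin = 1.960·0.045822 = 0.08981.
So the interval runs from -0.0627 to 0.1169.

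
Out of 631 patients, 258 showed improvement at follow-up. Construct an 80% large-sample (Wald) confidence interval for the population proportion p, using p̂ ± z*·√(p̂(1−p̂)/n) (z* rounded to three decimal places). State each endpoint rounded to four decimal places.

(0.3838, 0.4340)

The sample proportion is 258/631 = 0.40887.
SE = √(p̂(1−p̂)/n) = √(0.241696/631) = 0.019571.
The 80% critical value is z* = 1.282.
Margin = 1.282·0.019571 = 0.02509.
So the interval runs from 0.3838 to 0.4340.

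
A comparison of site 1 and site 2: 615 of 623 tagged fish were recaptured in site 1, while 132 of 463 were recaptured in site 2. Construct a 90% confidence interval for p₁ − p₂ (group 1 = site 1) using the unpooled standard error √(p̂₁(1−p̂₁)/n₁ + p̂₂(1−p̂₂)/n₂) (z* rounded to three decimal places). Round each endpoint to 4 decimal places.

(0.6668, 0.7374)

p̂₁ = 0.98716, p̂₂ = 0.28510, so the observed difference is 0.70206.
Unpooled SE = √(p̂₁(1−p̂₁)/n₁ + p̂₂(1−p̂₂)/n₂) = √(0.000020347 + 0.000440209) = 0.021461.
z* = 1.645 at the 90% level. Margin = 1.645·0.021461 = 0.03530.
Interval: 0.70206 ± 0.03530 → (0.6668, 0.7374).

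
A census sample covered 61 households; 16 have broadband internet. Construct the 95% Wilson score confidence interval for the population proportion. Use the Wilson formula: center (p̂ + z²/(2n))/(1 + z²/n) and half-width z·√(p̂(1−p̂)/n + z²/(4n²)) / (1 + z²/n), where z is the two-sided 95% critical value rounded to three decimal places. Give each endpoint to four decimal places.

Here p̂ = 16/61 = 0.26230 and z = 1.960 (z² = 3.841600).
1 + z²/n = 1.062977.
Center = (0.26230 + 0.031489)/1.062977 = 0.27638.
Radicand: p̂(1−p̂)/n + z²/(4n²) = 0.003172072 + 0.000258103 = 0.003430175.
Half-width = z·√(radicand)/denom = 1.960·0.058568/1.062977 = 0.10799.
Interval: 0.27638 ± 0.10799 → (0.1684, 0.3844).

(0.1684, 0.3844)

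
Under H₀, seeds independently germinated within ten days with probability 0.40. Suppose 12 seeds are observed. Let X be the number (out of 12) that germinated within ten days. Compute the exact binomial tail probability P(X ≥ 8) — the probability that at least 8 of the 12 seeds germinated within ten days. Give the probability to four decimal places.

P = 0.0573

X is binomial with n = 12 and p = 0.40.
P(X ≥ 8) = Σ_{j=8}^{12} C(12,j)·0.40^j·0.60^{12−j}.
= 0.042043 + 0.012457 + 0.002491 + 0.000302 + 0.000017 = 0.0573.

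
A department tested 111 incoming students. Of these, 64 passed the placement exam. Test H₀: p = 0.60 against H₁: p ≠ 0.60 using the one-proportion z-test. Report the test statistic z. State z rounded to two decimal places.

z = -0.50

With x = 64 successes in n = 111, p̂ = 0.57658.
Under H₀, SE = √(p₀(1−p₀)/n) = √(0.60·0.40/111) = √0.002162162 = 0.046499.
z = (0.57658 − 0.60)/0.046499 = -0.02342/0.046499 = -0.50.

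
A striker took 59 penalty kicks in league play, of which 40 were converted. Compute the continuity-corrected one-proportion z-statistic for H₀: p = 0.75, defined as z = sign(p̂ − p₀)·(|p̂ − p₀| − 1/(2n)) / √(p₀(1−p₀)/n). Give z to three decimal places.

The sample proportion is 40/59 = 0.67797. p̂ − p₀ = -0.072034.
1/(2n) = 0.008475.
Corrected numerator: |-0.072034| − 0.008475 = 0.063559.
Null standard error: √(0.75·0.25/59) = √0.003177966 = 0.056373.
z = (−)0.063559/0.056373 = -1.127.

z = -1.127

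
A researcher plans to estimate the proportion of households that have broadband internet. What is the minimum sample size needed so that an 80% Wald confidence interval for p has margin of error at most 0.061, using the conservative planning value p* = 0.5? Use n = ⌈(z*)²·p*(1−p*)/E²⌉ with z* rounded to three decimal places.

For 80% confidence, z* = 1.282.
p*(1−p*) = 0.50·0.50 = 0.2500.
Required n before rounding: 1.643524 × 0.2500 / 0.061² = 110.422.
Rounding up, n = 111.

n = 111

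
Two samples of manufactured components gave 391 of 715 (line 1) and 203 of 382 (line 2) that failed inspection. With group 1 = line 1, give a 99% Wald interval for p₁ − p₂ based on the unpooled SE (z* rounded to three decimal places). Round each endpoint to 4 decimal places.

(-0.0660, 0.0968)

p̂₁ = 391/715 = 0.54685, p̂₂ = 203/382 = 0.53141; p̂₁ − p̂₂ = 0.01544.
Unpooled SE = √(p̂₁(1−p̂₁)/n₁ + p̂₂(1−p̂₂)/n₂) = √(0.000346580 + 0.000651867) = 0.031598.
For 99% confidence, z* = 2.576. Margin = 2.576·0.031598 = 0.08140.
So the interval runs from -0.0660 to 0.0968.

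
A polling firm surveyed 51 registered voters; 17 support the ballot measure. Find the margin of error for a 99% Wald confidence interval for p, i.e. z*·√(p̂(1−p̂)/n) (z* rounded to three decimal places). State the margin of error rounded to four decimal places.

Sample proportion p̂ = 17/51 = 0.33333.
SE(p̂) = √(0.33333·0.66667/51) = 0.066010.
z* = 2.576 at the 99% level.
So ME = 0.1700.

ME = 0.1700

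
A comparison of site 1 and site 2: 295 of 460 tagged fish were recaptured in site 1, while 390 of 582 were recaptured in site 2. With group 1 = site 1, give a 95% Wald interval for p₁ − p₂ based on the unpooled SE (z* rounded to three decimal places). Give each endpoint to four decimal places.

(-0.0869, 0.0293)

p̂₁ = 0.64130, p̂₂ = 0.67010, so the observed difference is -0.02880.
SE = √(0.000500072 + 0.000379837) = √0.000879909 = 0.029663.
The 95% critical value is z* = 1.960. Margin of error = 0.05814.
So the interval runs from -0.0869 to 0.0293.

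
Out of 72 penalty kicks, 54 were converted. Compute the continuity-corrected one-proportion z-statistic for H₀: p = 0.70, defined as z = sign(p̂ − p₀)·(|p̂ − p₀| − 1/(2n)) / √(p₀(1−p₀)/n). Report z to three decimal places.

p̂ = 54/72 = 0.75000. p̂ − p₀ = 0.050000.
1/(2n) = 0.006944.
Corrected numerator: |0.050000| − 0.006944 = 0.043056.
SE₀ = √(0.70·0.30/72) = 0.054006.
z = +0.043056/0.054006 = 0.797.

z = 0.797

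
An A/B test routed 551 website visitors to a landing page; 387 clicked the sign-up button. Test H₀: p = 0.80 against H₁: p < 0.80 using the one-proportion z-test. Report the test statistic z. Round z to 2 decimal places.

p̂ = 387/551 = 0.70236.
Null standard error: √(0.80·0.20/551) = √0.000290381 = 0.017041.
Test statistic: z = -0.09764/0.017041 = -5.73.

z = -5.73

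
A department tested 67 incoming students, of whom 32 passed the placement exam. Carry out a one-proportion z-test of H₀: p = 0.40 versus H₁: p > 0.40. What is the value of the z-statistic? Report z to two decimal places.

z = 1.30

Sample proportion p̂ = 32/67 = 0.47761.
Null standard error: √(0.40·0.60/67) = √0.003582090 = 0.059851.
z = (0.47761 − 0.40)/0.059851 = 0.07761/0.059851 = 1.30.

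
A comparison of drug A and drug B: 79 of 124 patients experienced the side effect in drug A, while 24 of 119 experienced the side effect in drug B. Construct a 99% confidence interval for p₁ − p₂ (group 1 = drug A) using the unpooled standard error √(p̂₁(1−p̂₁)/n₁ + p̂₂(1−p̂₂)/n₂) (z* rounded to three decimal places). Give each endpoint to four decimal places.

(0.2893, 0.5815)

p̂₁ = 79/124 = 0.63710, p̂₂ = 24/119 = 0.20168; p̂₁ − p̂₂ = 0.43542.
Unpooled SE = √(p̂₁(1−p̂₁)/n₁ + p̂₂(1−p̂₂)/n₂) = √(0.001864552 + 0.001352988) = 0.056723.
For 99% confidence, z* = 2.576. Margin of error = 0.14612.
Interval: 0.43542 ± 0.14612 → (0.2893, 0.5815).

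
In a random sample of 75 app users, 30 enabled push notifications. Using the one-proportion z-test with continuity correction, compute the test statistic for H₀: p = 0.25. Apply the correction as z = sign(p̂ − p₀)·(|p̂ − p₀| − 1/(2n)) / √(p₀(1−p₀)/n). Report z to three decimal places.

The sample proportion is 30/75 = 0.40000. p̂ − p₀ = 0.150000.
1/(2n) = 0.006667.
Corrected numerator: |0.150000| − 0.006667 = 0.143333.
Null standard error: √(0.25·0.75/75) = √0.002500000 = 0.050000.
z = (+)0.143333/0.050000 = 2.867.

z = 2.867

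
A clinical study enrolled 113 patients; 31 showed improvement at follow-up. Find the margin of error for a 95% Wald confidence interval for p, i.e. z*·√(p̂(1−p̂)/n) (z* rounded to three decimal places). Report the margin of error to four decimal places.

With x = 31 successes in n = 113, p̂ = 0.27434.
SE(p̂) = √(0.27434·0.72566/113) = 0.041973.
z* = 1.960 at the 95% level.
ME = 1.960·0.041973 = 0.0823.

ME = 0.0823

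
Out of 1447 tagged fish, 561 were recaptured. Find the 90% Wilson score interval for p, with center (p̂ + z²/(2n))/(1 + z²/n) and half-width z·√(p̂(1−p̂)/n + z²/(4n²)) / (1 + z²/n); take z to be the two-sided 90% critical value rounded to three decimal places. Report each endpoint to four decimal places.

Here p̂ = 561/1447 = 0.38770 and z = 1.645 (z² = 2.706025).
Denominator 1 + z²/n = 1 + 2.706025/1447 = 1.001870.
Center = (0.38770 + 0.000935)/1.001870 = 0.38791.
Radicand: p̂(1−p̂)/n + z²/(4n²) = 0.000164056 + 0.000000323 = 0.000164379.
Half-width = z·√(radicand)/denom = 1.645·0.012821/1.001870 = 0.02105.
CI: 0.38791 ± 0.02105 = (0.3669, 0.4090).

(0.3669, 0.4090)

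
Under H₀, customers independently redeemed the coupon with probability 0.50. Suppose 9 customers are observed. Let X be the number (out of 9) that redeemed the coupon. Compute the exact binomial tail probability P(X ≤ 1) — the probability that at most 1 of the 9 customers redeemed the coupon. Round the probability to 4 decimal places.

X is binomial with n = 9 and p = 0.50.
P(X ≤ 1) = C(9,0)·0.50^0·0.50^9 + C(9,1)·0.50^1·0.50^8.
= 0.001953 + 0.017578 = 0.0195.

P = 0.0195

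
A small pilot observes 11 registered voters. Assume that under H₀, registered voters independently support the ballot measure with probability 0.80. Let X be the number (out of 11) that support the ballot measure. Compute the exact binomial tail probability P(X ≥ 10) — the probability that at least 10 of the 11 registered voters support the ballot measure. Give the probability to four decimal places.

P = 0.3221

X is binomial with n = 11 and p = 0.80.
P(X ≥ 10) = C(11,10)·0.80^10·0.20^1 + C(11,11)·0.80^11·0.20^0.
= 0.236223 + 0.085899 = 0.3221.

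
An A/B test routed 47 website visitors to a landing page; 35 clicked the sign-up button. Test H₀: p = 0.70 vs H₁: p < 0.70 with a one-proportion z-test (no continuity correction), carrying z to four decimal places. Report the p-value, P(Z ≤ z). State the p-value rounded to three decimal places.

p-value = 0.748

Sample proportion p̂ = 35/47 = 0.74468.
Under H₀, SE = √(p₀(1−p₀)/n) = √(0.70·0.30/47) = √0.004468085 = 0.066844.
Test statistic (full precision, shown to 4 dp): z = (35/47 − 0.70)/SE₀ ≈ 0.6684.
From the standard normal, P(Z ≤ z) = 0.748.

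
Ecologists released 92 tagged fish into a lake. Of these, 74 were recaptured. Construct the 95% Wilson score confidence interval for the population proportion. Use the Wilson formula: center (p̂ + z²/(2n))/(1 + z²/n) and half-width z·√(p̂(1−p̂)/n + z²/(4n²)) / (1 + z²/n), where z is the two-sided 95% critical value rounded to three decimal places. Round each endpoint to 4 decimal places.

(0.7118, 0.8725)

Here p̂ = 74/92 = 0.80435 and z = 1.960 (z² = 3.841600).
Denominator 1 + z²/n = 1 + 3.841600/92 = 1.041757.
Adjusted center: (0.80435 + z²/(2n))/1.041757 = 0.79215.
Radicand: p̂(1−p̂)/n + z²/(4n²) = 0.001710570 + 0.000113469 = 0.001824039.
Half-width = z·√(radicand)/denom = 1.960·0.042709/1.041757 = 0.08035.
CI: 0.79215 ± 0.08035 = (0.7118, 0.8725).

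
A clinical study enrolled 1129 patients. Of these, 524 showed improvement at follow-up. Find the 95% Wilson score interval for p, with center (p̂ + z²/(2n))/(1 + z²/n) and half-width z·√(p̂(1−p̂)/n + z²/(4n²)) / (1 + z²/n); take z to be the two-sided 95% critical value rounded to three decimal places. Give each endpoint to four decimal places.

Here p̂ = 524/1129 = 0.46413 and z = 1.960 (z² = 3.841600).
1 + z²/n = 1.003403.
Adjusted center: (0.46413 + z²/(2n))/1.003403 = 0.46425.
Radicand: p̂(1−p̂)/n + z²/(4n²) = 0.000220295 + 0.000000753 = 0.000221048.
Half-width = 1.960·√0.000221048/1.003403 = 0.02904.
So the interval runs from 0.4352 to 0.4933.

(0.4352, 0.4933)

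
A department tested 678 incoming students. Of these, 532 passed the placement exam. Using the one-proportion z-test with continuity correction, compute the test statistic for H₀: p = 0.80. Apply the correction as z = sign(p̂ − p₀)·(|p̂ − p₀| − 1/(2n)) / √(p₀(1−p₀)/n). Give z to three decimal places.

With x = 532 successes in n = 678, p̂ = 0.78466. p̂ − p₀ = -0.015339.
Continuity correction 1/(2n) = 1/1356 = 0.000737.
Corrected numerator: |-0.015339| − 0.000737 = 0.014602.
Null standard error: √(0.80·0.20/678) = √0.000235988 = 0.015362.
z = (−)0.014602/0.015362 = -0.951.

z = -0.951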